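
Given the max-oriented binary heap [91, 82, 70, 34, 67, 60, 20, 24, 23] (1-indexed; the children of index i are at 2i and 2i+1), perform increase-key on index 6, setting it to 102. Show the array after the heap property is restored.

[102, 82, 91, 34, 67, 70, 20, 24, 23]

set index 6 from 60 to 102 → [91, 82, 70, 34, 67, 102, 20, 24, 23]
102 > parent 70 at index 3, swap → [91, 82, 102, 34, 67, 70, 20, 24, 23]
102 > parent 91 at index 1, swap → [102, 82, 91, 34, 67, 70, 20, 24, 23]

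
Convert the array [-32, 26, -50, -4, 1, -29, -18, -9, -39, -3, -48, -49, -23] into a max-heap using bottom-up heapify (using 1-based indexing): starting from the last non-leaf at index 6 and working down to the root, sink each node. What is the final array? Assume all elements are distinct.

[26, 1, -18, -4, -3, -23, -50, -9, -39, -32, -48, -49, -29]

sift down from index 6:
  -29 vs larger child -23 at index 13, swap → [-32, 26, -50, -4, 1, -23, -18, -9, -39, -3, -48, -49, -29]
sift down from index 5: already satisfies heap property
sift down from index 4: already satisfies heap property
sift down from index 3:
  -50 vs larger child -18 at index 7, swap → [-32, 26, -18, -4, 1, -23, -50, -9, -39, -3, -48, -49, -29]
sift down from index 2: already satisfies heap property
sift down from index 1:
  -32 vs larger child 26 at index 2, swap → [26, -32, -18, -4, 1, -23, -50, -9, -39, -3, -48, -49, -29]
  -32 vs larger child 1 at index 5, swap → [26, 1, -18, -4, -32, -23, -50, -9, -39, -3, -48, -49, -29]
  -32 vs larger child -3 at index 10, swap → [26, 1, -18, -4, -3, -23, -50, -9, -39, -32, -48, -49, -29]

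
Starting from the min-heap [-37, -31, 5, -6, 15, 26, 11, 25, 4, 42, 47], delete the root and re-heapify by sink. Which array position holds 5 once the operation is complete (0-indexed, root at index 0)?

remove root -37; move last element 47 to root → [47, -31, 5, -6, 15, 26, 11, 25, 4, 42]
47 vs smaller child -31 at index 1, swap → [-31, 47, 5, -6, 15, 26, 11, 25, 4, 42]
47 vs smaller child -6 at index 3, swap → [-31, -6, 5, 47, 15, 26, 11, 25, 4, 42]
47 vs smaller child 4 at index 8, swap → [-31, -6, 5, 4, 15, 26, 11, 25, 47, 42]
resulting array: [-31, -6, 5, 4, 15, 26, 11, 25, 47, 42]

2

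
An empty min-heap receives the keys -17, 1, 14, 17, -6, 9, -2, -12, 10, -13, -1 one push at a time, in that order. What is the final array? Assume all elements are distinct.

Insert -17:
  append -17 at index 0 → [-17] (no swap needed)
Insert 1:
  append 1 at index 1 → [-17, 1] (no swap needed)
Insert 14:
  append 14 at index 2 → [-17, 1, 14] (no swap needed)
Insert 17:
  append 17 at index 3 → [-17, 1, 14, 17] (no swap needed)
Insert -6:
  append -6 at index 4 → [-17, 1, 14, 17, -6]
  -6 < parent 1 at index 1, swap → [-17, -6, 14, 17, 1]
Insert 9:
  append 9 at index 5 → [-17, -6, 14, 17, 1, 9]
  9 < parent 14 at index 2, swap → [-17, -6, 9, 17, 1, 14]
Insert -2:
  append -2 at index 6 → [-17, -6, 9, 17, 1, 14, -2]
  -2 < parent 9 at index 2, swap → [-17, -6, -2, 17, 1, 14, 9]
Insert -12:
  append -12 at index 7 → [-17, -6, -2, 17, 1, 14, 9, -12]
  -12 < parent 17 at index 3, swap → [-17, -6, -2, -12, 1, 14, 9, 17]
  -12 < parent -6 at index 1, swap → [-17, -12, -2, -6, 1, 14, 9, 17]
Insert 10:
  append 10 at index 8 → [-17, -12, -2, -6, 1, 14, 9, 17, 10] (no swap needed)
Insert -13:
  append -13 at index 9 → [-17, -12, -2, -6, 1, 14, 9, 17, 10, -13]
  -13 < parent 1 at index 4, swap → [-17, -12, -2, -6, -13, 14, 9, 17, 10, 1]
  -13 < parent -12 at index 1, swap → [-17, -13, -2, -6, -12, 14, 9, 17, 10, 1]
Insert -1:
  append -1 at index 10 → [-17, -13, -2, -6, -12, 14, 9, 17, 10, 1, -1] (no swap needed)

[-17, -13, -2, -6, -12, 14, 9, 17, 10, 1, -1]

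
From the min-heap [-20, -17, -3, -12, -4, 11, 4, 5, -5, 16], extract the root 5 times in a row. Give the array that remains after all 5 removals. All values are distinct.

[-3, 4, 11, 5, 16]

extract-min #1 returns -20:
  remove root -20; move last element 16 to root → [16, -17, -3, -12, -4, 11, 4, 5, -5]
  16 vs smaller child -17 at index 1, swap → [-17, 16, -3, -12, -4, 11, 4, 5, -5]
  16 vs smaller child -12 at index 3, swap → [-17, -12, -3, 16, -4, 11, 4, 5, -5]
  16 vs smaller child -5 at index 8, swap → [-17, -12, -3, -5, -4, 11, 4, 5, 16]
extract-min #2 returns -17:
  remove root -17; move last element 16 to root → [16, -12, -3, -5, -4, 11, 4, 5]
  16 vs smaller child -12 at index 1, swap → [-12, 16, -3, -5, -4, 11, 4, 5]
  16 vs smaller child -5 at index 3, swap → [-12, -5, -3, 16, -4, 11, 4, 5]
  16 vs only child 5 at index 7, swap → [-12, -5, -3, 5, -4, 11, 4, 16]
extract-min #3 returns -12:
  remove root -12; move last element 16 to root → [16, -5, -3, 5, -4, 11, 4]
  16 vs smaller child -5 at index 1, swap → [-5, 16, -3, 5, -4, 11, 4]
  16 vs smaller child -4 at index 4, swap → [-5, -4, -3, 5, 16, 11, 4]
extract-min #4 returns -5:
  remove root -5; move last element 4 to root → [4, -4, -3, 5, 16, 11]
  4 vs smaller child -4 at index 1, swap → [-4, 4, -3, 5, 16, 11]
extract-min #5 returns -4:
  remove root -4; move last element 11 to root → [11, 4, -3, 5, 16]
  11 vs smaller child -3 at index 2, swap → [-3, 4, 11, 5, 16]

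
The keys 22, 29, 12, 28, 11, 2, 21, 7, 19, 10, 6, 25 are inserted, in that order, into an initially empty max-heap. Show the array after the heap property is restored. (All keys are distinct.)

[29, 28, 25, 22, 11, 21, 12, 7, 19, 10, 6, 2]

Insert 22:
  append 22 at index 0 → [22] (no swap needed)
Insert 29:
  append 29 at index 1 → [22, 29]
  29 > parent 22 at index 0, swap → [29, 22]
Insert 12:
  append 12 at index 2 → [29, 22, 12] (no swap needed)
Insert 28:
  append 28 at index 3 → [29, 22, 12, 28]
  28 > parent 22 at index 1, swap → [29, 28, 12, 22]
Insert 11:
  append 11 at index 4 → [29, 28, 12, 22, 11] (no swap needed)
Insert 2:
  append 2 at index 5 → [29, 28, 12, 22, 11, 2] (no swap needed)
Insert 21:
  append 21 at index 6 → [29, 28, 12, 22, 11, 2, 21]
  21 > parent 12 at index 2, swap → [29, 28, 21, 22, 11, 2, 12]
Insert 7:
  append 7 at index 7 → [29, 28, 21, 22, 11, 2, 12, 7] (no swap needed)
Insert 19:
  append 19 at index 8 → [29, 28, 21, 22, 11, 2, 12, 7, 19] (no swap needed)
Insert 10:
  append 10 at index 9 → [29, 28, 21, 22, 11, 2, 12, 7, 19, 10] (no swap needed)
Insert 6:
  append 6 at index 10 → [29, 28, 21, 22, 11, 2, 12, 7, 19, 10, 6] (no swap needed)
Insert 25:
  append 25 at index 11 → [29, 28, 21, 22, 11, 2, 12, 7, 19, 10, 6, 25]
  25 > parent 2 at index 5, swap → [29, 28, 21, 22, 11, 25, 12, 7, 19, 10, 6, 2]
  25 > parent 21 at index 2, swap → [29, 28, 25, 22, 11, 21, 12, 7, 19, 10, 6, 2]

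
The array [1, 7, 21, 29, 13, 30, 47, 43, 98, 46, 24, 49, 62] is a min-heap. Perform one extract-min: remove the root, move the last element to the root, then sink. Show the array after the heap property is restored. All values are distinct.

remove root 1; move last element 62 to root → [62, 7, 21, 29, 13, 30, 47, 43, 98, 46, 24, 49]
62 vs smaller child 7 at index 1, swap → [7, 62, 21, 29, 13, 30, 47, 43, 98, 46, 24, 49]
62 vs smaller child 13 at index 4, swap → [7, 13, 21, 29, 62, 30, 47, 43, 98, 46, 24, 49]
62 vs smaller child 24 at index 10, swap → [7, 13, 21, 29, 24, 30, 47, 43, 98, 46, 62, 49]

[7, 13, 21, 29, 24, 30, 47, 43, 98, 46, 62, 49]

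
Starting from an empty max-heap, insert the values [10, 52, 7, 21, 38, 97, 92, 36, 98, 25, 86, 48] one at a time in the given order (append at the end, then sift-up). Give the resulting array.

[98, 97, 92, 38, 86, 48, 52, 10, 36, 21, 25, 7]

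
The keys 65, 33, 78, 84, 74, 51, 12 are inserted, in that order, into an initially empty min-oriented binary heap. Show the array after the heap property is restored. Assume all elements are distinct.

[12, 65, 33, 84, 74, 78, 51]

Insert 65:
  append 65 at index 0 → [65] (no swap needed)
Insert 33:
  append 33 at index 1 → [65, 33]
  33 < parent 65 at index 0, swap → [33, 65]
Insert 78:
  append 78 at index 2 → [33, 65, 78] (no swap needed)
Insert 84:
  append 84 at index 3 → [33, 65, 78, 84] (no swap needed)
Insert 74:
  append 74 at index 4 → [33, 65, 78, 84, 74] (no swap needed)
Insert 51:
  append 51 at index 5 → [33, 65, 78, 84, 74, 51]
  51 < parent 78 at index 2, swap → [33, 65, 51, 84, 74, 78]
Insert 12:
  append 12 at index 6 → [33, 65, 51, 84, 74, 78, 12]
  12 < parent 51 at index 2, swap → [33, 65, 12, 84, 74, 78, 51]
  12 < parent 33 at index 0, swap → [12, 65, 33, 84, 74, 78, 51]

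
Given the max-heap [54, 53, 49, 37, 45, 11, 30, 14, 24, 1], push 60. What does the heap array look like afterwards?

append 60 at index 10 → [54, 53, 49, 37, 45, 11, 30, 14, 24, 1, 60]
60 > parent 45 at index 4, swap → [54, 53, 49, 37, 60, 11, 30, 14, 24, 1, 45]
60 > parent 53 at index 1, swap → [54, 60, 49, 37, 53, 11, 30, 14, 24, 1, 45]
60 > parent 54 at index 0, swap → [60, 54, 49, 37, 53, 11, 30, 14, 24, 1, 45]

[60, 54, 49, 37, 53, 11, 30, 14, 24, 1, 45]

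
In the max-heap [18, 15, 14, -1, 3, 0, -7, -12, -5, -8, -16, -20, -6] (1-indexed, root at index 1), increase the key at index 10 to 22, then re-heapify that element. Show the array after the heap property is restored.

[22, 18, 14, -1, 15, 0, -7, -12, -5, 3, -16, -20, -6]

set index 10 from -8 to 22 → [18, 15, 14, -1, 3, 0, -7, -12, -5, 22, -16, -20, -6]
22 > parent 3 at index 5, swap → [18, 15, 14, -1, 22, 0, -7, -12, -5, 3, -16, -20, -6]
22 > parent 15 at index 2, swap → [18, 22, 14, -1, 15, 0, -7, -12, -5, 3, -16, -20, -6]
22 > parent 18 at index 1, swap → [22, 18, 14, -1, 15, 0, -7, -12, -5, 3, -16, -20, -6]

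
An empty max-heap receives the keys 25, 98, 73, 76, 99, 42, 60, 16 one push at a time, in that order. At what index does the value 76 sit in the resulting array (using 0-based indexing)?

4

Insert 25:
  append 25 at index 0 → [25] (no swap needed)
Insert 98:
  append 98 at index 1 → [25, 98]
  98 > parent 25 at index 0, swap → [98, 25]
Insert 73:
  append 73 at index 2 → [98, 25, 73] (no swap needed)
Insert 76:
  append 76 at index 3 → [98, 25, 73, 76]
  76 > parent 25 at index 1, swap → [98, 76, 73, 25]
Insert 99:
  append 99 at index 4 → [98, 76, 73, 25, 99]
  99 > parent 76 at index 1, swap → [98, 99, 73, 25, 76]
  99 > parent 98 at index 0, swap → [99, 98, 73, 25, 76]
Insert 42:
  append 42 at index 5 → [99, 98, 73, 25, 76, 42] (no swap needed)
Insert 60:
  append 60 at index 6 → [99, 98, 73, 25, 76, 42, 60] (no swap needed)
Insert 16:
  append 16 at index 7 → [99, 98, 73, 25, 76, 42, 60, 16] (no swap needed)
resulting array: [99, 98, 73, 25, 76, 42, 60, 16]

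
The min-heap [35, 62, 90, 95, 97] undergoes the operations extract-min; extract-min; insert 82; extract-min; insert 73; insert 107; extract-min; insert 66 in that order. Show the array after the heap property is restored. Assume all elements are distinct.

extract-min → returns 35:
  remove root 35; move last element 97 to root → [97, 62, 90, 95]
  97 vs smaller child 62 at index 1, swap → [62, 97, 90, 95]
  97 vs only child 95 at index 3, swap → [62, 95, 90, 97]
extract-min → returns 62:
  remove root 62; move last element 97 to root → [97, 95, 90]
  97 vs smaller child 90 at index 2, swap → [90, 95, 97]
insert 82:
  append 82 at index 3 → [90, 95, 97, 82]
  82 < parent 95 at index 1, swap → [90, 82, 97, 95]
  82 < parent 90 at index 0, swap → [82, 90, 97, 95]
extract-min → returns 82:
  remove root 82; move last element 95 to root → [95, 90, 97]
  95 vs smaller child 90 at index 1, swap → [90, 95, 97]
insert 73:
  append 73 at index 3 → [90, 95, 97, 73]
  73 < parent 95 at index 1, swap → [90, 73, 97, 95]
  73 < parent 90 at index 0, swap → [73, 90, 97, 95]
insert 107:
  append 107 at index 4 → [73, 90, 97, 95, 107] (no swap needed)
extract-min → returns 73:
  remove root 73; move last element 107 to root → [107, 90, 97, 95]
  107 vs smaller child 90 at index 1, swap → [90, 107, 97, 95]
  107 vs only child 95 at index 3, swap → [90, 95, 97, 107]
insert 66:
  append 66 at index 4 → [90, 95, 97, 107, 66]
  66 < parent 95 at index 1, swap → [90, 66, 97, 107, 95]
  66 < parent 90 at index 0, swap → [66, 90, 97, 107, 95]

[66, 90, 97, 107, 95]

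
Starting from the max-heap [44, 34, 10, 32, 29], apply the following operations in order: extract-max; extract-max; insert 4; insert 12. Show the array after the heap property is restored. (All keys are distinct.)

extract-max → returns 44:
  remove root 44; move last element 29 to root → [29, 34, 10, 32]
  29 vs larger child 34 at index 1, swap → [34, 29, 10, 32]
  29 vs only child 32 at index 3, swap → [34, 32, 10, 29]
extract-max → returns 34:
  remove root 34; move last element 29 to root → [29, 32, 10]
  29 vs larger child 32 at index 1, swap → [32, 29, 10]
insert 4:
  append 4 at index 3 → [32, 29, 10, 4] (no swap needed)
insert 12:
  append 12 at index 4 → [32, 29, 10, 4, 12] (no swap needed)

[32, 29, 10, 4, 12]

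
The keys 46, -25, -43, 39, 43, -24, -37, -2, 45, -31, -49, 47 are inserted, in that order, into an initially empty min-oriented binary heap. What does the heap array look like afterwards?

Insert 46:
  append 46 at index 0 → [46] (no swap needed)
Insert -25:
  append -25 at index 1 → [46, -25]
  -25 < parent 46 at index 0, swap → [-25, 46]
Insert -43:
  append -43 at index 2 → [-25, 46, -43]
  -43 < parent -25 at index 0, swap → [-43, 46, -25]
Insert 39:
  append 39 at index 3 → [-43, 46, -25, 39]
  39 < parent 46 at index 1, swap → [-43, 39, -25, 46]
Insert 43:
  append 43 at index 4 → [-43, 39, -25, 46, 43] (no swap needed)
Insert -24:
  append -24 at index 5 → [-43, 39, -25, 46, 43, -24] (no swap needed)
Insert -37:
  append -37 at index 6 → [-43, 39, -25, 46, 43, -24, -37]
  -37 < parent -25 at index 2, swap → [-43, 39, -37, 46, 43, -24, -25]
Insert -2:
  append -2 at index 7 → [-43, 39, -37, 46, 43, -24, -25, -2]
  -2 < parent 46 at index 3, swap → [-43, 39, -37, -2, 43, -24, -25, 46]
  -2 < parent 39 at index 1, swap → [-43, -2, -37, 39, 43, -24, -25, 46]
Insert 45:
  append 45 at index 8 → [-43, -2, -37, 39, 43, -24, -25, 46, 45] (no swap needed)
Insert -31:
  append -31 at index 9 → [-43, -2, -37, 39, 43, -24, -25, 46, 45, -31]
  -31 < parent 43 at index 4, swap → [-43, -2, -37, 39, -31, -24, -25, 46, 45, 43]
  -31 < parent -2 at index 1, swap → [-43, -31, -37, 39, -2, -24, -25, 46, 45, 43]
Insert -49:
  append -49 at index 10 → [-43, -31, -37, 39, -2, -24, -25, 46, 45, 43, -49]
  -49 < parent -2 at index 4, swap → [-43, -31, -37, 39, -49, -24, -25, 46, 45, 43, -2]
  -49 < parent -31 at index 1, swap → [-43, -49, -37, 39, -31, -24, -25, 46, 45, 43, -2]
  -49 < parent -43 at index 0, swap → [-49, -43, -37, 39, -31, -24, -25, 46, 45, 43, -2]
Insert 47:
  append 47 at index 11 → [-49, -43, -37, 39, -31, -24, -25, 46, 45, 43, -2, 47] (no swap needed)

[-49, -43, -37, 39, -31, -24, -25, 46, 45, 43, -2, 47]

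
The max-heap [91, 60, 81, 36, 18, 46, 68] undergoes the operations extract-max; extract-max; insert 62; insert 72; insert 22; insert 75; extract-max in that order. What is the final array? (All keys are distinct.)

[72, 60, 68, 36, 18, 46, 62, 22]

extract-max → returns 91:
  remove root 91; move last element 68 to root → [68, 60, 81, 36, 18, 46]
  68 vs larger child 81 at index 2, swap → [81, 60, 68, 36, 18, 46]
extract-max → returns 81:
  remove root 81; move last element 46 to root → [46, 60, 68, 36, 18]
  46 vs larger child 68 at index 2, swap → [68, 60, 46, 36, 18]
insert 62:
  append 62 at index 5 → [68, 60, 46, 36, 18, 62]
  62 > parent 46 at index 2, swap → [68, 60, 62, 36, 18, 46]
insert 72:
  append 72 at index 6 → [68, 60, 62, 36, 18, 46, 72]
  72 > parent 62 at index 2, swap → [68, 60, 72, 36, 18, 46, 62]
  72 > parent 68 at index 0, swap → [72, 60, 68, 36, 18, 46, 62]
insert 22:
  append 22 at index 7 → [72, 60, 68, 36, 18, 46, 62, 22] (no swap needed)
insert 75:
  append 75 at index 8 → [72, 60, 68, 36, 18, 46, 62, 22, 75]
  75 > parent 36 at index 3, swap → [72, 60, 68, 75, 18, 46, 62, 22, 36]
  75 > parent 60 at index 1, swap → [72, 75, 68, 60, 18, 46, 62, 22, 36]
  75 > parent 72 at index 0, swap → [75, 72, 68, 60, 18, 46, 62, 22, 36]
extract-max → returns 75:
  remove root 75; move last element 36 to root → [36, 72, 68, 60, 18, 46, 62, 22]
  36 vs larger child 72 at index 1, swap → [72, 36, 68, 60, 18, 46, 62, 22]
  36 vs larger child 60 at index 3, swap → [72, 60, 68, 36, 18, 46, 62, 22]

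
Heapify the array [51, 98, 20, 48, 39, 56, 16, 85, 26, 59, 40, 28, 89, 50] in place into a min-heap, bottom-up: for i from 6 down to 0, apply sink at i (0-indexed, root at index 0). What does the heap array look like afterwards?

sift down from index 6: already satisfies heap property
sift down from index 5:
  56 vs smaller child 28 at index 11, swap → [51, 98, 20, 48, 39, 28, 16, 85, 26, 59, 40, 56, 89, 50]
sift down from index 4: already satisfies heap property
sift down from index 3:
  48 vs smaller child 26 at index 8, swap → [51, 98, 20, 26, 39, 28, 16, 85, 48, 59, 40, 56, 89, 50]
sift down from index 2:
  20 vs smaller child 16 at index 6, swap → [51, 98, 16, 26, 39, 28, 20, 85, 48, 59, 40, 56, 89, 50]
sift down from index 1:
  98 vs smaller child 26 at index 3, swap → [51, 26, 16, 98, 39, 28, 20, 85, 48, 59, 40, 56, 89, 50]
  98 vs smaller child 48 at index 8, swap → [51, 26, 16, 48, 39, 28, 20, 85, 98, 59, 40, 56, 89, 50]
sift down from index 0:
  51 vs smaller child 16 at index 2, swap → [16, 26, 51, 48, 39, 28, 20, 85, 98, 59, 40, 56, 89, 50]
  51 vs smaller child 20 at index 6, swap → [16, 26, 20, 48, 39, 28, 51, 85, 98, 59, 40, 56, 89, 50]
  51 vs only child 50 at index 13, swap → [16, 26, 20, 48, 39, 28, 50, 85, 98, 59, 40, 56, 89, 51]

[16, 26, 20, 48, 39, 28, 50, 85, 98, 59, 40, 56, 89, 51]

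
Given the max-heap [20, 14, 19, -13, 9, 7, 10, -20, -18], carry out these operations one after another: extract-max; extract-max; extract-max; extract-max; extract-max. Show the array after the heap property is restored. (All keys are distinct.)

[7, -13, -20, -18]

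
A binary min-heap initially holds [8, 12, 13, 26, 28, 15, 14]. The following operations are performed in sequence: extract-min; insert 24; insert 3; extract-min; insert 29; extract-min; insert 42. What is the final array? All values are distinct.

[13, 14, 15, 26, 28, 29, 24, 42]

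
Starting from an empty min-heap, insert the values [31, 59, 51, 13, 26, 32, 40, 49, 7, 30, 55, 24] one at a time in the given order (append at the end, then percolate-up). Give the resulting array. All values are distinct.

Insert 31:
  append 31 at index 0 → [31] (no swap needed)
Insert 59:
  append 59 at index 1 → [31, 59] (no swap needed)
Insert 51:
  append 51 at index 2 → [31, 59, 51] (no swap needed)
Insert 13:
  append 13 at index 3 → [31, 59, 51, 13]
  13 < parent 59 at index 1, swap → [31, 13, 51, 59]
  13 < parent 31 at index 0, swap → [13, 31, 51, 59]
Insert 26:
  append 26 at index 4 → [13, 31, 51, 59, 26]
  26 < parent 31 at index 1, swap → [13, 26, 51, 59, 31]
Insert 32:
  append 32 at index 5 → [13, 26, 51, 59, 31, 32]
  32 < parent 51 at index 2, swap → [13, 26, 32, 59, 31, 51]
Insert 40:
  append 40 at index 6 → [13, 26, 32, 59, 31, 51, 40] (no swap needed)
Insert 49:
  append 49 at index 7 → [13, 26, 32, 59, 31, 51, 40, 49]
  49 < parent 59 at index 3, swap → [13, 26, 32, 49, 31, 51, 40, 59]
Insert 7:
  append 7 at index 8 → [13, 26, 32, 49, 31, 51, 40, 59, 7]
  7 < parent 49 at index 3, swap → [13, 26, 32, 7, 31, 51, 40, 59, 49]
  7 < parent 26 at index 1, swap → [13, 7, 32, 26, 31, 51, 40, 59, 49]
  7 < parent 13 at index 0, swap → [7, 13, 32, 26, 31, 51, 40, 59, 49]
Insert 30:
  append 30 at index 9 → [7, 13, 32, 26, 31, 51, 40, 59, 49, 30]
  30 < parent 31 at index 4, swap → [7, 13, 32, 26, 30, 51, 40, 59, 49, 31]
Insert 55:
  append 55 at index 10 → [7, 13, 32, 26, 30, 51, 40, 59, 49, 31, 55] (no swap needed)
Insert 24:
  append 24 at index 11 → [7, 13, 32, 26, 30, 51, 40, 59, 49, 31, 55, 24]
  24 < parent 51 at index 5, swap → [7, 13, 32, 26, 30, 24, 40, 59, 49, 31, 55, 51]
  24 < parent 32 at index 2, swap → [7, 13, 24, 26, 30, 32, 40, 59, 49, 31, 55, 51]

[7, 13, 24, 26, 30, 32, 40, 59, 49, 31, 55, 51]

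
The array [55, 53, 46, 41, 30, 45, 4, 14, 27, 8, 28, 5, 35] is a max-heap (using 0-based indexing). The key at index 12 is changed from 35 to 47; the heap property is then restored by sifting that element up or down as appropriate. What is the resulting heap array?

[55, 53, 47, 41, 30, 46, 4, 14, 27, 8, 28, 5, 45]

set index 12 from 35 to 47 → [55, 53, 46, 41, 30, 45, 4, 14, 27, 8, 28, 5, 47]
47 > parent 45 at index 5, swap → [55, 53, 46, 41, 30, 47, 4, 14, 27, 8, 28, 5, 45]
47 > parent 46 at index 2, swap → [55, 53, 47, 41, 30, 46, 4, 14, 27, 8, 28, 5, 45]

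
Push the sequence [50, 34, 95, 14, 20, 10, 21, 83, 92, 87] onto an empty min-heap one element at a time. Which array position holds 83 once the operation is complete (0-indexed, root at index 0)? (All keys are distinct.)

7

Insert 50:
  append 50 at index 0 → [50] (no swap needed)
Insert 34:
  append 34 at index 1 → [50, 34]
  34 < parent 50 at index 0, swap → [34, 50]
Insert 95:
  append 95 at index 2 → [34, 50, 95] (no swap needed)
Insert 14:
  append 14 at index 3 → [34, 50, 95, 14]
  14 < parent 50 at index 1, swap → [34, 14, 95, 50]
  14 < parent 34 at index 0, swap → [14, 34, 95, 50]
Insert 20:
  append 20 at index 4 → [14, 34, 95, 50, 20]
  20 < parent 34 at index 1, swap → [14, 20, 95, 50, 34]
Insert 10:
  append 10 at index 5 → [14, 20, 95, 50, 34, 10]
  10 < parent 95 at index 2, swap → [14, 20, 10, 50, 34, 95]
  10 < parent 14 at index 0, swap → [10, 20, 14, 50, 34, 95]
Insert 21:
  append 21 at index 6 → [10, 20, 14, 50, 34, 95, 21] (no swap needed)
Insert 83:
  append 83 at index 7 → [10, 20, 14, 50, 34, 95, 21, 83] (no swap needed)
Insert 92:
  append 92 at index 8 → [10, 20, 14, 50, 34, 95, 21, 83, 92] (no swap needed)
Insert 87:
  append 87 at index 9 → [10, 20, 14, 50, 34, 95, 21, 83, 92, 87] (no swap needed)
resulting array: [10, 20, 14, 50, 34, 95, 21, 83, 92, 87]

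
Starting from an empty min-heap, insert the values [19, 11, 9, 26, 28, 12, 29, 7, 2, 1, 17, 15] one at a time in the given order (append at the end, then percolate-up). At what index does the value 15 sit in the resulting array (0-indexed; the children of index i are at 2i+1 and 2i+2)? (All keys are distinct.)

11

Insert 19:
  append 19 at index 0 → [19] (no swap needed)
Insert 11:
  append 11 at index 1 → [19, 11]
  11 < parent 19 at index 0, swap → [11, 19]
Insert 9:
  append 9 at index 2 → [11, 19, 9]
  9 < parent 11 at index 0, swap → [9, 19, 11]
Insert 26:
  append 26 at index 3 → [9, 19, 11, 26] (no swap needed)
Insert 28:
  append 28 at index 4 → [9, 19, 11, 26, 28] (no swap needed)
Insert 12:
  append 12 at index 5 → [9, 19, 11, 26, 28, 12] (no swap needed)
Insert 29:
  append 29 at index 6 → [9, 19, 11, 26, 28, 12, 29] (no swap needed)
Insert 7:
  append 7 at index 7 → [9, 19, 11, 26, 28, 12, 29, 7]
  7 < parent 26 at index 3, swap → [9, 19, 11, 7, 28, 12, 29, 26]
  7 < parent 19 at index 1, swap → [9, 7, 11, 19, 28, 12, 29, 26]
  7 < parent 9 at index 0, swap → [7, 9, 11, 19, 28, 12, 29, 26]
Insert 2:
  append 2 at index 8 → [7, 9, 11, 19, 28, 12, 29, 26, 2]
  2 < parent 19 at index 3, swap → [7, 9, 11, 2, 28, 12, 29, 26, 19]
  2 < parent 9 at index 1, swap → [7, 2, 11, 9, 28, 12, 29, 26, 19]
  2 < parent 7 at index 0, swap → [2, 7, 11, 9, 28, 12, 29, 26, 19]
Insert 1:
  append 1 at index 9 → [2, 7, 11, 9, 28, 12, 29, 26, 19, 1]
  1 < parent 28 at index 4, swap → [2, 7, 11, 9, 1, 12, 29, 26, 19, 28]
  1 < parent 7 at index 1, swap → [2, 1, 11, 9, 7, 12, 29, 26, 19, 28]
  1 < parent 2 at index 0, swap → [1, 2, 11, 9, 7, 12, 29, 26, 19, 28]
Insert 17:
  append 17 at index 10 → [1, 2, 11, 9, 7, 12, 29, 26, 19, 28, 17] (no swap needed)
Insert 15:
  append 15 at index 11 → [1, 2, 11, 9, 7, 12, 29, 26, 19, 28, 17, 15] (no swap needed)
resulting array: [1, 2, 11, 9, 7, 12, 29, 26, 19, 28, 17, 15]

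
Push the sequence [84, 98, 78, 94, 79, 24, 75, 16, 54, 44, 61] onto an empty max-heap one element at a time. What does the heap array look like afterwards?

[98, 94, 78, 84, 79, 24, 75, 16, 54, 44, 61]

Insert 84:
  append 84 at index 0 → [84] (no swap needed)
Insert 98:
  append 98 at index 1 → [84, 98]
  98 > parent 84 at index 0, swap → [98, 84]
Insert 78:
  append 78 at index 2 → [98, 84, 78] (no swap needed)
Insert 94:
  append 94 at index 3 → [98, 84, 78, 94]
  94 > parent 84 at index 1, swap → [98, 94, 78, 84]
Insert 79:
  append 79 at index 4 → [98, 94, 78, 84, 79] (no swap needed)
Insert 24:
  append 24 at index 5 → [98, 94, 78, 84, 79, 24] (no swap needed)
Insert 75:
  append 75 at index 6 → [98, 94, 78, 84, 79, 24, 75] (no swap needed)
Insert 16:
  append 16 at index 7 → [98, 94, 78, 84, 79, 24, 75, 16] (no swap needed)
Insert 54:
  append 54 at index 8 → [98, 94, 78, 84, 79, 24, 75, 16, 54] (no swap needed)
Insert 44:
  append 44 at index 9 → [98, 94, 78, 84, 79, 24, 75, 16, 54, 44] (no swap needed)
Insert 61:
  append 61 at index 10 → [98, 94, 78, 84, 79, 24, 75, 16, 54, 44, 61] (no swap needed)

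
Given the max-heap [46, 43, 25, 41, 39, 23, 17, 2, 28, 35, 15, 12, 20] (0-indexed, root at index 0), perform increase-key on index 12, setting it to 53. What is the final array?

[53, 43, 46, 41, 39, 25, 17, 2, 28, 35, 15, 12, 23]

set index 12 from 20 to 53 → [46, 43, 25, 41, 39, 23, 17, 2, 28, 35, 15, 12, 53]
53 > parent 23 at index 5, swap → [46, 43, 25, 41, 39, 53, 17, 2, 28, 35, 15, 12, 23]
53 > parent 25 at index 2, swap → [46, 43, 53, 41, 39, 25, 17, 2, 28, 35, 15, 12, 23]
53 > parent 46 at index 0, swap → [53, 43, 46, 41, 39, 25, 17, 2, 28, 35, 15, 12, 23]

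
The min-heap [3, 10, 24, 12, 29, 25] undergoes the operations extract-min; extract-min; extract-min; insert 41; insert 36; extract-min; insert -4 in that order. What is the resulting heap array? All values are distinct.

extract-min → returns 3:
  remove root 3; move last element 25 to root → [25, 10, 24, 12, 29]
  25 vs smaller child 10 at index 1, swap → [10, 25, 24, 12, 29]
  25 vs smaller child 12 at index 3, swap → [10, 12, 24, 25, 29]
extract-min → returns 10:
  remove root 10; move last element 29 to root → [29, 12, 24, 25]
  29 vs smaller child 12 at index 1, swap → [12, 29, 24, 25]
  29 vs only child 25 at index 3, swap → [12, 25, 24, 29]
extract-min → returns 12:
  remove root 12; move last element 29 to root → [29, 25, 24]
  29 vs smaller child 24 at index 2, swap → [24, 25, 29]
insert 41:
  append 41 at index 3 → [24, 25, 29, 41] (no swap needed)
insert 36:
  append 36 at index 4 → [24, 25, 29, 41, 36] (no swap needed)
extract-min → returns 24:
  remove root 24; move last element 36 to root → [36, 25, 29, 41]
  36 vs smaller child 25 at index 1, swap → [25, 36, 29, 41]
insert -4:
  append -4 at index 4 → [25, 36, 29, 41, -4]
  -4 < parent 36 at index 1, swap → [25, -4, 29, 41, 36]
  -4 < parent 25 at index 0, swap → [-4, 25, 29, 41, 36]

[-4, 25, 29, 41, 36]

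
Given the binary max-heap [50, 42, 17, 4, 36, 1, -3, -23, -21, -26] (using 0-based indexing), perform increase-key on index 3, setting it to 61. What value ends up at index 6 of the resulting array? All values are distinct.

set index 3 from 4 to 61 → [50, 42, 17, 61, 36, 1, -3, -23, -21, -26]
61 > parent 42 at index 1, swap → [50, 61, 17, 42, 36, 1, -3, -23, -21, -26]
61 > parent 50 at index 0, swap → [61, 50, 17, 42, 36, 1, -3, -23, -21, -26]
resulting array: [61, 50, 17, 42, 36, 1, -3, -23, -21, -26]

-3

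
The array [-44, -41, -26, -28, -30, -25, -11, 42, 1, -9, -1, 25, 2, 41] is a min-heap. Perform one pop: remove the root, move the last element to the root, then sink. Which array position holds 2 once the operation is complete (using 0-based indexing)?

remove root -44; move last element 41 to root → [41, -41, -26, -28, -30, -25, -11, 42, 1, -9, -1, 25, 2]
41 vs smaller child -41 at index 1, swap → [-41, 41, -26, -28, -30, -25, -11, 42, 1, -9, -1, 25, 2]
41 vs smaller child -30 at index 4, swap → [-41, -30, -26, -28, 41, -25, -11, 42, 1, -9, -1, 25, 2]
41 vs smaller child -9 at index 9, swap → [-41, -30, -26, -28, -9, -25, -11, 42, 1, 41, -1, 25, 2]
resulting array: [-41, -30, -26, -28, -9, -25, -11, 42, 1, 41, -1, 25, 2]

12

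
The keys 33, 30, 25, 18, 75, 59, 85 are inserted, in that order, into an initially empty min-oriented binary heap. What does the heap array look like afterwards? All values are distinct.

[18, 25, 30, 33, 75, 59, 85]

Insert 33:
  append 33 at index 0 → [33] (no swap needed)
Insert 30:
  append 30 at index 1 → [33, 30]
  30 < parent 33 at index 0, swap → [30, 33]
Insert 25:
  append 25 at index 2 → [30, 33, 25]
  25 < parent 30 at index 0, swap → [25, 33, 30]
Insert 18:
  append 18 at index 3 → [25, 33, 30, 18]
  18 < parent 33 at index 1, swap → [25, 18, 30, 33]
  18 < parent 25 at index 0, swap → [18, 25, 30, 33]
Insert 75:
  append 75 at index 4 → [18, 25, 30, 33, 75] (no swap needed)
Insert 59:
  append 59 at index 5 → [18, 25, 30, 33, 75, 59] (no swap needed)
Insert 85:
  append 85 at index 6 → [18, 25, 30, 33, 75, 59, 85] (no swap needed)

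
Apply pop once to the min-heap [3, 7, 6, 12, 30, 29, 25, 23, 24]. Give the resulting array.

[6, 7, 24, 12, 30, 29, 25, 23]

remove root 3; move last element 24 to root → [24, 7, 6, 12, 30, 29, 25, 23]
24 vs smaller child 6 at index 2, swap → [6, 7, 24, 12, 30, 29, 25, 23]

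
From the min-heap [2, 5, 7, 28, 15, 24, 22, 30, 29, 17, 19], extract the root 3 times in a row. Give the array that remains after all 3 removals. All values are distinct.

[15, 17, 19, 28, 29, 24, 22, 30]

extract-min #1 returns 2:
  remove root 2; move last element 19 to root → [19, 5, 7, 28, 15, 24, 22, 30, 29, 17]
  19 vs smaller child 5 at index 1, swap → [5, 19, 7, 28, 15, 24, 22, 30, 29, 17]
  19 vs smaller child 15 at index 4, swap → [5, 15, 7, 28, 19, 24, 22, 30, 29, 17]
  19 vs only child 17 at index 9, swap → [5, 15, 7, 28, 17, 24, 22, 30, 29, 19]
extract-min #2 returns 5:
  remove root 5; move last element 19 to root → [19, 15, 7, 28, 17, 24, 22, 30, 29]
  19 vs smaller child 7 at index 2, swap → [7, 15, 19, 28, 17, 24, 22, 30, 29]
extract-min #3 returns 7:
  remove root 7; move last element 29 to root → [29, 15, 19, 28, 17, 24, 22, 30]
  29 vs smaller child 15 at index 1, swap → [15, 29, 19, 28, 17, 24, 22, 30]
  29 vs smaller child 17 at index 4, swap → [15, 17, 19, 28, 29, 24, 22, 30]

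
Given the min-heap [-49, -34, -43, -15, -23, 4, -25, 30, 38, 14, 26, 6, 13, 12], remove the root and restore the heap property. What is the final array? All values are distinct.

[-43, -34, -25, -15, -23, 4, 12, 30, 38, 14, 26, 6, 13]

remove root -49; move last element 12 to root → [12, -34, -43, -15, -23, 4, -25, 30, 38, 14, 26, 6, 13]
12 vs smaller child -43 at index 2, swap → [-43, -34, 12, -15, -23, 4, -25, 30, 38, 14, 26, 6, 13]
12 vs smaller child -25 at index 6, swap → [-43, -34, -25, -15, -23, 4, 12, 30, 38, 14, 26, 6, 13]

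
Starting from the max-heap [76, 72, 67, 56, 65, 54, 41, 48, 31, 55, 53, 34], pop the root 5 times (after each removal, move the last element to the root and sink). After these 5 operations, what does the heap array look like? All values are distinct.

extract-max #1 returns 76:
  remove root 76; move last element 34 to root → [34, 72, 67, 56, 65, 54, 41, 48, 31, 55, 53]
  34 vs larger child 72 at index 1, swap → [72, 34, 67, 56, 65, 54, 41, 48, 31, 55, 53]
  34 vs larger child 65 at index 4, swap → [72, 65, 67, 56, 34, 54, 41, 48, 31, 55, 53]
  34 vs larger child 55 at index 9, swap → [72, 65, 67, 56, 55, 54, 41, 48, 31, 34, 53]
extract-max #2 returns 72:
  remove root 72; move last element 53 to root → [53, 65, 67, 56, 55, 54, 41, 48, 31, 34]
  53 vs larger child 67 at index 2, swap → [67, 65, 53, 56, 55, 54, 41, 48, 31, 34]
  53 vs larger child 54 at index 5, swap → [67, 65, 54, 56, 55, 53, 41, 48, 31, 34]
extract-max #3 returns 67:
  remove root 67; move last element 34 to root → [34, 65, 54, 56, 55, 53, 41, 48, 31]
  34 vs larger child 65 at index 1, swap → [65, 34, 54, 56, 55, 53, 41, 48, 31]
  34 vs larger child 56 at index 3, swap → [65, 56, 54, 34, 55, 53, 41, 48, 31]
  34 vs larger child 48 at index 7, swap → [65, 56, 54, 48, 55, 53, 41, 34, 31]
extract-max #4 returns 65:
  remove root 65; move last element 31 to root → [31, 56, 54, 48, 55, 53, 41, 34]
  31 vs larger child 56 at index 1, swap → [56, 31, 54, 48, 55, 53, 41, 34]
  31 vs larger child 55 at index 4, swap → [56, 55, 54, 48, 31, 53, 41, 34]
extract-max #5 returns 56:
  remove root 56; move last element 34 to root → [34, 55, 54, 48, 31, 53, 41]
  34 vs larger child 55 at index 1, swap → [55, 34, 54, 48, 31, 53, 41]
  34 vs larger child 48 at index 3, swap → [55, 48, 54, 34, 31, 53, 41]

[55, 48, 54, 34, 31, 53, 41]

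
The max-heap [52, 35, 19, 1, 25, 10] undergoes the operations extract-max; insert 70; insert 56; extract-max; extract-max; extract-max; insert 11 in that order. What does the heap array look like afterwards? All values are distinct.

[25, 11, 19, 1, 10]

extract-max → returns 52:
  remove root 52; move last element 10 to root → [10, 35, 19, 1, 25]
  10 vs larger child 35 at index 1, swap → [35, 10, 19, 1, 25]
  10 vs larger child 25 at index 4, swap → [35, 25, 19, 1, 10]
insert 70:
  append 70 at index 5 → [35, 25, 19, 1, 10, 70]
  70 > parent 19 at index 2, swap → [35, 25, 70, 1, 10, 19]
  70 > parent 35 at index 0, swap → [70, 25, 35, 1, 10, 19]
insert 56:
  append 56 at index 6 → [70, 25, 35, 1, 10, 19, 56]
  56 > parent 35 at index 2, swap → [70, 25, 56, 1, 10, 19, 35]
extract-max → returns 70:
  remove root 70; move last element 35 to root → [35, 25, 56, 1, 10, 19]
  35 vs larger child 56 at index 2, swap → [56, 25, 35, 1, 10, 19]
extract-max → returns 56:
  remove root 56; move last element 19 to root → [19, 25, 35, 1, 10]
  19 vs larger child 35 at index 2, swap → [35, 25, 19, 1, 10]
extract-max → returns 35:
  remove root 35; move last element 10 to root → [10, 25, 19, 1]
  10 vs larger child 25 at index 1, swap → [25, 10, 19, 1]
insert 11:
  append 11 at index 4 → [25, 10, 19, 1, 11]
  11 > parent 10 at index 1, swap → [25, 11, 19, 1, 10]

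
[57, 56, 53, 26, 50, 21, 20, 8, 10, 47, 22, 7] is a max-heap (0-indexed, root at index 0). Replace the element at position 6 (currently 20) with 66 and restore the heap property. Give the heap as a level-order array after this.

set index 6 from 20 to 66 → [57, 56, 53, 26, 50, 21, 66, 8, 10, 47, 22, 7]
66 > parent 53 at index 2, swap → [57, 56, 66, 26, 50, 21, 53, 8, 10, 47, 22, 7]
66 > parent 57 at index 0, swap → [66, 56, 57, 26, 50, 21, 53, 8, 10, 47, 22, 7]

[66, 56, 57, 26, 50, 21, 53, 8, 10, 47, 22, 7]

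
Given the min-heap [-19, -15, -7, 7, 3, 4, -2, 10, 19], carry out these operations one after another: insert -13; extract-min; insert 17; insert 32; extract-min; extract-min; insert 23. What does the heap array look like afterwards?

[-7, 3, -2, 7, 17, 4, 32, 10, 19, 23]

insert -13:
  append -13 at index 9 → [-19, -15, -7, 7, 3, 4, -2, 10, 19, -13]
  -13 < parent 3 at index 4, swap → [-19, -15, -7, 7, -13, 4, -2, 10, 19, 3]
extract-min → returns -19:
  remove root -19; move last element 3 to root → [3, -15, -7, 7, -13, 4, -2, 10, 19]
  3 vs smaller child -15 at index 1, swap → [-15, 3, -7, 7, -13, 4, -2, 10, 19]
  3 vs smaller child -13 at index 4, swap → [-15, -13, -7, 7, 3, 4, -2, 10, 19]
insert 17:
  append 17 at index 9 → [-15, -13, -7, 7, 3, 4, -2, 10, 19, 17] (no swap needed)
insert 32:
  append 32 at index 10 → [-15, -13, -7, 7, 3, 4, -2, 10, 19, 17, 32] (no swap needed)
extract-min → returns -15:
  remove root -15; move last element 32 to root → [32, -13, -7, 7, 3, 4, -2, 10, 19, 17]
  32 vs smaller child -13 at index 1, swap → [-13, 32, -7, 7, 3, 4, -2, 10, 19, 17]
  32 vs smaller child 3 at index 4, swap → [-13, 3, -7, 7, 32, 4, -2, 10, 19, 17]
  32 vs only child 17 at index 9, swap → [-13, 3, -7, 7, 17, 4, -2, 10, 19, 32]
extract-min → returns -13:
  remove root -13; move last element 32 to root → [32, 3, -7, 7, 17, 4, -2, 10, 19]
  32 vs smaller child -7 at index 2, swap → [-7, 3, 32, 7, 17, 4, -2, 10, 19]
  32 vs smaller child -2 at index 6, swap → [-7, 3, -2, 7, 17, 4, 32, 10, 19]
insert 23:
  append 23 at index 9 → [-7, 3, -2, 7, 17, 4, 32, 10, 19, 23] (no swap needed)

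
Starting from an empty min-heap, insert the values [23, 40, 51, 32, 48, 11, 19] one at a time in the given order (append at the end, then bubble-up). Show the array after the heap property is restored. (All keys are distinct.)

Insert 23:
  append 23 at index 0 → [23] (no swap needed)
Insert 40:
  append 40 at index 1 → [23, 40] (no swap needed)
Insert 51:
  append 51 at index 2 → [23, 40, 51] (no swap needed)
Insert 32:
  append 32 at index 3 → [23, 40, 51, 32]
  32 < parent 40 at index 1, swap → [23, 32, 51, 40]
Insert 48:
  append 48 at index 4 → [23, 32, 51, 40, 48] (no swap needed)
Insert 11:
  append 11 at index 5 → [23, 32, 51, 40, 48, 11]
  11 < parent 51 at index 2, swap → [23, 32, 11, 40, 48, 51]
  11 < parent 23 at index 0, swap → [11, 32, 23, 40, 48, 51]
Insert 19:
  append 19 at index 6 → [11, 32, 23, 40, 48, 51, 19]
  19 < parent 23 at index 2, swap → [11, 32, 19, 40, 48, 51, 23]

[11, 32, 19, 40, 48, 51, 23]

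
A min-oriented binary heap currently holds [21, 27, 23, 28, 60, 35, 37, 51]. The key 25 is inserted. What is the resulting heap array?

[21, 25, 23, 27, 60, 35, 37, 51, 28]

append 25 at index 8 → [21, 27, 23, 28, 60, 35, 37, 51, 25]
25 < parent 28 at index 3, swap → [21, 27, 23, 25, 60, 35, 37, 51, 28]
25 < parent 27 at index 1, swap → [21, 25, 23, 27, 60, 35, 37, 51, 28]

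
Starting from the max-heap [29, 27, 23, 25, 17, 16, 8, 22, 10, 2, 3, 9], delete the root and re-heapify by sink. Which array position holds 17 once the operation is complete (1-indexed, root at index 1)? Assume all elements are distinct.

5

remove root 29; move last element 9 to root → [9, 27, 23, 25, 17, 16, 8, 22, 10, 2, 3]
9 vs larger child 27 at index 2, swap → [27, 9, 23, 25, 17, 16, 8, 22, 10, 2, 3]
9 vs larger child 25 at index 4, swap → [27, 25, 23, 9, 17, 16, 8, 22, 10, 2, 3]
9 vs larger child 22 at index 8, swap → [27, 25, 23, 22, 17, 16, 8, 9, 10, 2, 3]
resulting array: [27, 25, 23, 22, 17, 16, 8, 9, 10, 2, 3]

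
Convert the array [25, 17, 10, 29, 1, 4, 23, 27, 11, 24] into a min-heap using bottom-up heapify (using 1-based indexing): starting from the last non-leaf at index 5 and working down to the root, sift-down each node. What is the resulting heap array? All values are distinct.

[1, 11, 4, 25, 17, 10, 23, 27, 29, 24]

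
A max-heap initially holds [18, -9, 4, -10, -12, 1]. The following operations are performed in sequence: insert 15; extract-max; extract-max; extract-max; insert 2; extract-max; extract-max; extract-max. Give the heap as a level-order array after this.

insert 15:
  append 15 at index 6 → [18, -9, 4, -10, -12, 1, 15]
  15 > parent 4 at index 2, swap → [18, -9, 15, -10, -12, 1, 4]
extract-max → returns 18:
  remove root 18; move last element 4 to root → [4, -9, 15, -10, -12, 1]
  4 vs larger child 15 at index 2, swap → [15, -9, 4, -10, -12, 1]
extract-max → returns 15:
  remove root 15; move last element 1 to root → [1, -9, 4, -10, -12]
  1 vs larger child 4 at index 2, swap → [4, -9, 1, -10, -12]
extract-max → returns 4:
  remove root 4; move last element -12 to root → [-12, -9, 1, -10]
  -12 vs larger child 1 at index 2, swap → [1, -9, -12, -10]
insert 2:
  append 2 at index 4 → [1, -9, -12, -10, 2]
  2 > parent -9 at index 1, swap → [1, 2, -12, -10, -9]
  2 > parent 1 at index 0, swap → [2, 1, -12, -10, -9]
extract-max → returns 2:
  remove root 2; move last element -9 to root → [-9, 1, -12, -10]
  -9 vs larger child 1 at index 1, swap → [1, -9, -12, -10]
extract-max → returns 1:
  remove root 1; move last element -10 to root → [-10, -9, -12]
  -10 vs larger child -9 at index 1, swap → [-9, -10, -12]
extract-max → returns -9:
  remove root -9; move last element -12 to root → [-12, -10]
  -12 vs only child -10 at index 1, swap → [-10, -12]

[-10, -12]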